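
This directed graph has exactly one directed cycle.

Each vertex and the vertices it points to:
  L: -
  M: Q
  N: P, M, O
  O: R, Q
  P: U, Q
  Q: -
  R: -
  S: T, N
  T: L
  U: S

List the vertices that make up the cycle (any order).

N, P, S, U

DFS with gray/black marking from S:
S gray
  T gray
    L gray
    L black
  T black
  N gray
    P gray
      U gray
        U→S: S is gray → back edge
Back edge closes the cycle S → N → P → U → S; its vertices are {N, P, S, U}.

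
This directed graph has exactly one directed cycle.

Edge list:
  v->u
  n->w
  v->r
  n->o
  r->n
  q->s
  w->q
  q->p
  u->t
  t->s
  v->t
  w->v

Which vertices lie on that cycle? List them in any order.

DFS with gray/black marking from n:
n gray
  o gray
  o black
  w gray
    v gray
      r gray
        r→n: n is gray → back edge
Back edge closes the cycle n → w → v → r → n; its vertices are {n, r, v, w}.

n, r, v, w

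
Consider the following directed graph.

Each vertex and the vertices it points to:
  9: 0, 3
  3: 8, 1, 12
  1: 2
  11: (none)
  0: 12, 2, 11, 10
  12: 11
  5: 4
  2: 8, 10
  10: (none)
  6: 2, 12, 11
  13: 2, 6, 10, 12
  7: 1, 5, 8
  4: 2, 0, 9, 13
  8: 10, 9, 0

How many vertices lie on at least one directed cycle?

6

A vertex is on a directed cycle iff it belongs to a strongly connected component of size ≥ 2 (or has a self-loop).
The vertices on cycles are {0, 1, 2, 3, 8, 9} — 6 in total.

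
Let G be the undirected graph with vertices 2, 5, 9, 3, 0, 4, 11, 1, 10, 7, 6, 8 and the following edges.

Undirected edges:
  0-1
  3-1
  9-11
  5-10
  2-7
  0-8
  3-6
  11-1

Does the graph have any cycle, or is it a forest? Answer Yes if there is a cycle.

DFS, tracking each vertex's parent; an edge to a visited non-parent vertex closes a cycle.
Start from 7:
visit 7 (parent –)
  visit 2 (parent 7)
    2–7: parent, skip
visit 5 (parent –)
  visit 10 (parent 5)
    10–5: parent, skip
visit 9 (parent –)
  visit 11 (parent 9)
    11–9: parent, skip
    visit 1 (parent 11)
      visit 3 (parent 1)
        3–1: parent, skip
        visit 6 (parent 3)
          6–3: parent, skip
      visit 0 (parent 1)
        visit 8 (parent 0)
          8–0: parent, skip
        0–1: parent, skip
      1–11: parent, skip
visit 4 (parent –)
No non-parent visited neighbor found — the graph is a forest.

No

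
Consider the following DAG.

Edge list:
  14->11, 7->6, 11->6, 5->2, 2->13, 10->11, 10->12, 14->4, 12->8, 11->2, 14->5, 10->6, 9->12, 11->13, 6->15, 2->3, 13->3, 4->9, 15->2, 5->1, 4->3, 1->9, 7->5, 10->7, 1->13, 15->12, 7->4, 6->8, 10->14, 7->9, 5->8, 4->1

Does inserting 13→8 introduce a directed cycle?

Adding 13→8 creates a cycle iff 8 can already reach 13.
Explore from 8: no path reaches 13. The graph stays acyclic.

No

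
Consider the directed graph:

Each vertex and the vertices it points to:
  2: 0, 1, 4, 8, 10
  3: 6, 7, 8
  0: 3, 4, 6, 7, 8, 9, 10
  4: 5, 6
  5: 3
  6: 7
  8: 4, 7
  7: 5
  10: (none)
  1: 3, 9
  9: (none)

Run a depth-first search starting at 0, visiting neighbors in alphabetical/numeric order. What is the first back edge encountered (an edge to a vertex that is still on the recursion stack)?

5->3

DFS from 0 (visiting neighbors in alphabetical/numeric order); mark gray on enter, black on exit:
0 gray
  3 gray
    6 gray
      7 gray
        5 gray
          5→3: 3 is gray → back edge
First back edge: 5 → 3.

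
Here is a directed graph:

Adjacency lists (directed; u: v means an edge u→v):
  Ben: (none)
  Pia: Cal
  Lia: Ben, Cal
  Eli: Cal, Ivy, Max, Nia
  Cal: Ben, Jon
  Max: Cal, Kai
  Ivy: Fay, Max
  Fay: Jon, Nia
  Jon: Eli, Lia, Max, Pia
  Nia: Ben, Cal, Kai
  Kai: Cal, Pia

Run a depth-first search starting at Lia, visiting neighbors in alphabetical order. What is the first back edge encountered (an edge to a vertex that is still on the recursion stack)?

DFS from Lia (visiting neighbors in alphabetical order); mark gray on enter, black on exit:
Lia gray
  Ben gray
  Ben black
  Cal gray
    Cal→Ben: Ben black — skip
    Jon gray
      Eli gray
        Eli→Cal: Cal is gray → back edge
First back edge: Eli → Cal.

Eli->Cal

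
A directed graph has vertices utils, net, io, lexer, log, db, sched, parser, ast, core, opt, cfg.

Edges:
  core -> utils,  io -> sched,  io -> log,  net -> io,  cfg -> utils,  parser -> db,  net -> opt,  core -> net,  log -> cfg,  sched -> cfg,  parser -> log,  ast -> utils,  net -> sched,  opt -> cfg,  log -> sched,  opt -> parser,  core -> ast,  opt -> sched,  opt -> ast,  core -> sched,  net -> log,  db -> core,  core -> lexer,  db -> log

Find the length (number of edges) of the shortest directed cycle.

5

For each vertex v, BFS finds the shortest path from v back to v.
The shortest such closed walk is db → core → net → opt → parser → db, length 5.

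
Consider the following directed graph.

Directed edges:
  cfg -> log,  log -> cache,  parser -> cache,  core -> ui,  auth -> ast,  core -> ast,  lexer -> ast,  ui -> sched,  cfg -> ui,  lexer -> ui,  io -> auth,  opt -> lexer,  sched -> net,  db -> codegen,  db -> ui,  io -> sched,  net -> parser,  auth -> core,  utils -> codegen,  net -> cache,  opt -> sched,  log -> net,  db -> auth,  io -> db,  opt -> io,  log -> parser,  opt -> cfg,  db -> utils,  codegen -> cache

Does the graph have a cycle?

No

DFS with white/gray/black marking, starting from lexer:
lexer gray
  ast gray
  ast black
  ui gray
    sched gray
      net gray
        cache gray
        cache black
        parser gray
          parser→cache: cache black — skip
        parser black
      net black
    sched black
  ui black
lexer black
core gray
  core→ui: ui black — skip
  core→ast: ast black — skip
core black
db gray
  auth gray
    auth→core: core black — skip
    auth→ast: ast black — skip
  auth black
  utils gray
    codegen gray
      codegen→cache: cache black — skip
    codegen black
  utils black
  db→codegen: codegen black — skip
  db→ui: ui black — skip
db black
io gray
  io→sched: sched black — skip
  io→db: db black — skip
  io→auth: auth black — skip
io black
log gray
  log→cache: cache black — skip
  log→net: net black — skip
  log→parser: parser black — skip
log black
cfg gray
  cfg→log: log black — skip
  cfg→ui: ui black — skip
cfg black
opt gray
  opt→io: io black — skip
  opt→lexer: lexer black — skip
  opt→cfg: cfg black — skip
  opt→sched: sched black — skip
opt black
Every edge goes to a white or black vertex — no back edge, so the graph is acyclic.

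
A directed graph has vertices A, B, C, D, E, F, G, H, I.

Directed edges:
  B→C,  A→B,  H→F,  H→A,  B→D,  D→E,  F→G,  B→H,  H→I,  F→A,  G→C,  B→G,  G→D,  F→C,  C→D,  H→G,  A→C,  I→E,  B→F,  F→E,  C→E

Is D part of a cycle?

D lies on a cycle iff there is a path from D back to itself.
Exploring from D, it never reaches itself; equivalently, its strongly connected component is a singleton.

No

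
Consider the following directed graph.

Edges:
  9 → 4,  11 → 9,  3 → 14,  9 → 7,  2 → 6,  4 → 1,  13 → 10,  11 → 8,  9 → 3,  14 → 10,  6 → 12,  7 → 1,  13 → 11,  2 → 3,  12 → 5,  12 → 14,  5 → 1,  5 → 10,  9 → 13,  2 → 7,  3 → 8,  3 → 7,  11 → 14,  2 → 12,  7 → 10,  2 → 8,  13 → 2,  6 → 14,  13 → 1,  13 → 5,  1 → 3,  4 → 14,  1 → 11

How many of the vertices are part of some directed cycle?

A vertex is on a directed cycle iff it belongs to a strongly connected component of size ≥ 2 (or has a self-loop).
The vertices on cycles are {1, 2, 3, 4, 5, 6, 7, 9, 11, 12, 13} — 11 in total.

11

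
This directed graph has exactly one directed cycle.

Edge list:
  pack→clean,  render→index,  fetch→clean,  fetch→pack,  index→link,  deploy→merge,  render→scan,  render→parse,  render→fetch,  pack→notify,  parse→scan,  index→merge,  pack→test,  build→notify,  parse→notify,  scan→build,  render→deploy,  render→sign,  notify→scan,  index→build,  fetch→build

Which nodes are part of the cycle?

scan, build, notify

DFS with gray/black marking from build:
build gray
  notify gray
    scan gray
      scan→build: build is gray → back edge
Back edge closes the cycle build → notify → scan → build; its vertices are {scan, build, notify}.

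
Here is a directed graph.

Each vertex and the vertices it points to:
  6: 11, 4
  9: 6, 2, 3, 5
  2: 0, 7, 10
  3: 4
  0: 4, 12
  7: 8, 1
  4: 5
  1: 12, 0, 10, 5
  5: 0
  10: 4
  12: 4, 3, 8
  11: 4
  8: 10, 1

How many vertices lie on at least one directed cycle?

8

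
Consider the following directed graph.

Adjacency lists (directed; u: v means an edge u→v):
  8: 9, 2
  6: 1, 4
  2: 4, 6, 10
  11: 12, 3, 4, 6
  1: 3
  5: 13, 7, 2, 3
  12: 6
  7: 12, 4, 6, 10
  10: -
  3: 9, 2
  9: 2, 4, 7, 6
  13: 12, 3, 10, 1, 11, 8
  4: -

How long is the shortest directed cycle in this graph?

For each vertex v, BFS finds the shortest path from v back to v.
The shortest such closed walk is 1 → 3 → 9 → 6 → 1, length 4.

4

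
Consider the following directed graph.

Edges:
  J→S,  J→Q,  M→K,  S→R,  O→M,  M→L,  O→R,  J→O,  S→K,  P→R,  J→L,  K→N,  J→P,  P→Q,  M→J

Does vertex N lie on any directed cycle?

No

N lies on a cycle iff there is a path from N back to itself.
Exploring from N, it never reaches itself; equivalently, its strongly connected component is a singleton.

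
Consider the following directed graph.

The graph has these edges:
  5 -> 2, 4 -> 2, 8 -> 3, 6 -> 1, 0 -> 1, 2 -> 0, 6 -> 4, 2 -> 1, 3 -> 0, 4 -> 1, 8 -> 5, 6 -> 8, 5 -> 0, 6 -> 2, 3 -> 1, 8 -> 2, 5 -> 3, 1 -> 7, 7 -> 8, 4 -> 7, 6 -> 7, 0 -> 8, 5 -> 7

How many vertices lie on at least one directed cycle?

A vertex is on a directed cycle iff it belongs to a strongly connected component of size ≥ 2 (or has a self-loop).
The vertices on cycles are {0, 1, 2, 3, 5, 7, 8} — 7 in total.

7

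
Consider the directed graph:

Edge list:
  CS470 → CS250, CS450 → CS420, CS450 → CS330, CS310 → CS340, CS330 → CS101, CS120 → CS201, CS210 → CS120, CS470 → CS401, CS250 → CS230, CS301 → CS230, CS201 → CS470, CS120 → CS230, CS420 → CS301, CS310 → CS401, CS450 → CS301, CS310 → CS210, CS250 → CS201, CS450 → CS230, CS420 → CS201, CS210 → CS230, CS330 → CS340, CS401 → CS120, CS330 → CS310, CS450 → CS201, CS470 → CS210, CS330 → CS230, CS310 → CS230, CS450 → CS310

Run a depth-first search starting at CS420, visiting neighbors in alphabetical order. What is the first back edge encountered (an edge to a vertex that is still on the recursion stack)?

CS120→CS201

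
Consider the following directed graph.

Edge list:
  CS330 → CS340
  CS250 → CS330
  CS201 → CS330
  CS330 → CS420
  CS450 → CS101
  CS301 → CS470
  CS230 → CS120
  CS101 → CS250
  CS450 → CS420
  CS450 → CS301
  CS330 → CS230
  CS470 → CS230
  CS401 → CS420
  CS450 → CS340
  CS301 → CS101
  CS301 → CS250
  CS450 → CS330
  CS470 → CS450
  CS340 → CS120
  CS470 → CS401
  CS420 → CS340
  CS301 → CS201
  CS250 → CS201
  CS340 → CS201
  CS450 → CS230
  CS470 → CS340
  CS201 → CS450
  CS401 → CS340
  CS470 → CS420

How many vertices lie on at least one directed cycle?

10

A vertex is on a directed cycle iff it belongs to a strongly connected component of size ≥ 2 (or has a self-loop).
The vertices on cycles are {CS101, CS201, CS250, CS301, CS330, CS340, CS401, CS420, CS450, CS470} — 10 in total.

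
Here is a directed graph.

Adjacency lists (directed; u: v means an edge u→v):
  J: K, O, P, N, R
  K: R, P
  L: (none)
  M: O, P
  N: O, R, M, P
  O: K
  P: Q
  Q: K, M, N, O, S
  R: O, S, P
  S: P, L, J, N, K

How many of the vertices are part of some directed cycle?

9

A vertex is on a directed cycle iff it belongs to a strongly connected component of size ≥ 2 (or has a self-loop).
The vertices on cycles are {J, K, M, N, O, P, Q, R, S} — 9 in total.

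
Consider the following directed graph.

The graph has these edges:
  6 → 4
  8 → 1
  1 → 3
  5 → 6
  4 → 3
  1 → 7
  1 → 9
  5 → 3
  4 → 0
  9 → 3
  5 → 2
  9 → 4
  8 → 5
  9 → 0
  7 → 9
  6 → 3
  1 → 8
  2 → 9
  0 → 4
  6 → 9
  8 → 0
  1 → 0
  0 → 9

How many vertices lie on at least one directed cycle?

5

A vertex is on a directed cycle iff it belongs to a strongly connected component of size ≥ 2 (or has a self-loop).
The vertices on cycles are {0, 1, 4, 8, 9} — 5 in total.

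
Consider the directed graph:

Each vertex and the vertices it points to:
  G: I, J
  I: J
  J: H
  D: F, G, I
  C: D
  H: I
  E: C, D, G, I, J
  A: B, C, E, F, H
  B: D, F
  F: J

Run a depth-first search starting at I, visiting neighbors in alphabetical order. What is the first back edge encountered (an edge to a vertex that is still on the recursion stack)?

H→I

DFS from I (visiting neighbors in alphabetical order); mark gray on enter, black on exit:
I gray
  J gray
    H gray
      H→I: I is gray → back edge
First back edge: H → I.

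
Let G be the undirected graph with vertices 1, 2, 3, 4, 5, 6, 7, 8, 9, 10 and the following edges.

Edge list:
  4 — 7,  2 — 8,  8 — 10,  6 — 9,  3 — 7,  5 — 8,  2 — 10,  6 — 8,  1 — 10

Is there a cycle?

Yes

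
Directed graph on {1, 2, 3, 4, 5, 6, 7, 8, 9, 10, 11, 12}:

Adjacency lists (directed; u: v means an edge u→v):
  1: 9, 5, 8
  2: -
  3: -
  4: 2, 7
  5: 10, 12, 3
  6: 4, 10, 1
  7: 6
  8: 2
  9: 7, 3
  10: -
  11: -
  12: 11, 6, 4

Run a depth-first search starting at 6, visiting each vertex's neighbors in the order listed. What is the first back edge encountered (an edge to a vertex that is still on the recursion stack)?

DFS from 6 (visiting each vertex's neighbors in the order listed); mark gray on enter, black on exit:
6 gray
  4 gray
    2 gray
    2 black
    7 gray
      7→6: 6 is gray → back edge
First back edge: 7 → 6.

7->6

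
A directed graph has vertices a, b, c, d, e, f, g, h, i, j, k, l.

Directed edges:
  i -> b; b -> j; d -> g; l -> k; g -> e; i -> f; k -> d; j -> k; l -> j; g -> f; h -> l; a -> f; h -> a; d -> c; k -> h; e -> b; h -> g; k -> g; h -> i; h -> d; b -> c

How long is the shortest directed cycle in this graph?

For each vertex v, BFS finds the shortest path from v back to v.
The shortest such closed walk is h → l → k → h, length 3.

3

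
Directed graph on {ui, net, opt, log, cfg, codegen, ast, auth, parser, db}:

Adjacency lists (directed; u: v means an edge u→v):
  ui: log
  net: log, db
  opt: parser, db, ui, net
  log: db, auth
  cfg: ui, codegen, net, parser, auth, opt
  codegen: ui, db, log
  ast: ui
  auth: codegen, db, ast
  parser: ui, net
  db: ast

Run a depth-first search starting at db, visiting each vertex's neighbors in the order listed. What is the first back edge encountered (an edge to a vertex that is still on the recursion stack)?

log→db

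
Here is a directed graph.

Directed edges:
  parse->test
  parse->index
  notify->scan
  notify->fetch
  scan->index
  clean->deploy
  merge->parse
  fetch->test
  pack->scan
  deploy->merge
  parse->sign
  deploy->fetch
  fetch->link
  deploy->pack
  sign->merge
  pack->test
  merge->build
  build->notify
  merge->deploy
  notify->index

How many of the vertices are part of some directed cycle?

4

A vertex is on a directed cycle iff it belongs to a strongly connected component of size ≥ 2 (or has a self-loop).
The vertices on cycles are {sign, merge, parse, deploy} — 4 in total.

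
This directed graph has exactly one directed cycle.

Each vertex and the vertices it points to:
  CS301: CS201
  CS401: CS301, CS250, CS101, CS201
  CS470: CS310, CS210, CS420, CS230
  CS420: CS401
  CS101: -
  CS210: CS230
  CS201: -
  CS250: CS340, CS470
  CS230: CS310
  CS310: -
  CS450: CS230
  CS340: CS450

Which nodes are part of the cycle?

DFS with gray/black marking from CS250:
CS250 gray
  CS340 gray
    CS450 gray
      CS230 gray
        CS310 gray
        CS310 black
      CS230 black
    CS450 black
  CS340 black
  CS470 gray
    CS470→CS310: CS310 black — skip
    CS210 gray
      CS210→CS230: CS230 black — skip
    CS210 black
    CS420 gray
      CS401 gray
        CS301 gray
          CS201 gray
          CS201 black
        CS301 black
        CS401→CS250: CS250 is gray → back edge
Back edge closes the cycle CS250 → CS470 → CS420 → CS401 → CS250; its vertices are {CS250, CS401, CS420, CS470}.

CS250, CS401, CS420, CS470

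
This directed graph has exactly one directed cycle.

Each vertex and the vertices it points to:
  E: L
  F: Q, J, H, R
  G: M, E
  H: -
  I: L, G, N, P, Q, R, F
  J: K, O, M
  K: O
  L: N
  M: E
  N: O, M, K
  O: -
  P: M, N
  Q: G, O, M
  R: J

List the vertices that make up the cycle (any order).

E, L, M, N

DFS with gray/black marking from L:
L gray
  N gray
    O gray
    O black
    M gray
      E gray
        E→L: L is gray → back edge
Back edge closes the cycle L → N → M → E → L; its vertices are {E, L, M, N}.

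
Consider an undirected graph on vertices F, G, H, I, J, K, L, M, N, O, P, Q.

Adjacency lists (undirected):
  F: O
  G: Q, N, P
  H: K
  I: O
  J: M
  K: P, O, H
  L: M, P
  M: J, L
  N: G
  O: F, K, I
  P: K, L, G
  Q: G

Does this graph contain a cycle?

No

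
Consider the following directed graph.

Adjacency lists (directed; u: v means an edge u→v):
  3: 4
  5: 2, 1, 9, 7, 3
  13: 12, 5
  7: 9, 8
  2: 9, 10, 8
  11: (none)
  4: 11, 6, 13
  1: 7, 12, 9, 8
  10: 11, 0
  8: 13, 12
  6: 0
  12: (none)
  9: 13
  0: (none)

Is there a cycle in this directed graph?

DFS with white/gray/black marking, starting from 1:
1 gray
  7 gray
    9 gray
      13 gray
        12 gray
        12 black
        5 gray
          2 gray
            2→9: 9 is gray → back edge
Back edge found, so a cycle exists: 9 → 13 → 5 → 2 → 9.

Yes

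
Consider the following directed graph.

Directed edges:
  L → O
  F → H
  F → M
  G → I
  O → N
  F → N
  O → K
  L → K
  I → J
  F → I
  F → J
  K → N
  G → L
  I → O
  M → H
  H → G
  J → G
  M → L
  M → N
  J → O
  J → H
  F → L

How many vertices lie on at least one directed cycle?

A vertex is on a directed cycle iff it belongs to a strongly connected component of size ≥ 2 (or has a self-loop).
The vertices on cycles are {G, H, I, J} — 4 in total.

4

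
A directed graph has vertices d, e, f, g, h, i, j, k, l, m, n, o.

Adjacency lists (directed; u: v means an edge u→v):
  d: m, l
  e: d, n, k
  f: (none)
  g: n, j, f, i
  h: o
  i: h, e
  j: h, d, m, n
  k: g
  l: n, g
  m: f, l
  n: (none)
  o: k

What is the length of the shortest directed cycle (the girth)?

For each vertex v, BFS finds the shortest path from v back to v.
The shortest such closed walk is g → i → e → k → g, length 4.

4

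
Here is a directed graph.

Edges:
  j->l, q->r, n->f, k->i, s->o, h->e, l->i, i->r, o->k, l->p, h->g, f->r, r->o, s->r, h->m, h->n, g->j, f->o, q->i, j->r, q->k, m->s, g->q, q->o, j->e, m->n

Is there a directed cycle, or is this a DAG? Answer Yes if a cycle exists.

Yes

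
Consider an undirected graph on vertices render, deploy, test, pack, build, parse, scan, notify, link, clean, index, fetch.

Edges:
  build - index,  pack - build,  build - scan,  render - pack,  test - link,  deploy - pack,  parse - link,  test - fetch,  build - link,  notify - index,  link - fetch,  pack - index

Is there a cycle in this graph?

Yes

DFS, tracking each vertex's parent; an edge to a visited non-parent vertex closes a cycle.
Start from clean:
visit clean (parent –)
visit render (parent –)
  visit pack (parent render)
    visit deploy (parent pack)
      deploy–pack: parent, skip
    pack–render: parent, skip
    visit index (parent pack)
      index–pack: parent, skip
      visit notify (parent index)
        notify–index: parent, skip
      visit build (parent index)
        visit link (parent build)
          visit parse (parent link)
            parse–link: parent, skip
          visit fetch (parent link)
            fetch–link: parent, skip
            visit test (parent fetch)
              test–fetch: parent, skip
              test–link: link visited and ≠ parent → cycle
Cycle: link – fetch – test – link.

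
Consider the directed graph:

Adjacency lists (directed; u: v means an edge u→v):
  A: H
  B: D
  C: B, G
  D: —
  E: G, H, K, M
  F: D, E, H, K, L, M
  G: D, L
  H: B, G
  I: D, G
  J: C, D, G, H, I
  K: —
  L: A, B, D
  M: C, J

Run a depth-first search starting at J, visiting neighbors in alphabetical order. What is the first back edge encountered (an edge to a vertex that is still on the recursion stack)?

DFS from J (visiting neighbors in alphabetical order); mark gray on enter, black on exit:
J gray
  C gray
    B gray
      D gray
      D black
    B black
    G gray
      G→D: D black — skip
      L gray
        A gray
          H gray
            H→B: B black — skip
            H→G: G is gray → back edge
First back edge: H → G.

H→G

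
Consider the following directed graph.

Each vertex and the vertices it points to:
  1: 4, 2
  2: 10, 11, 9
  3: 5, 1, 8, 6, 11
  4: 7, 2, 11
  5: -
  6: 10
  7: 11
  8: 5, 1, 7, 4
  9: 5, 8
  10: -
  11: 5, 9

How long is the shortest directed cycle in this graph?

For each vertex v, BFS finds the shortest path from v back to v.
The shortest such closed walk is 1 → 2 → 9 → 8 → 1, length 4.

4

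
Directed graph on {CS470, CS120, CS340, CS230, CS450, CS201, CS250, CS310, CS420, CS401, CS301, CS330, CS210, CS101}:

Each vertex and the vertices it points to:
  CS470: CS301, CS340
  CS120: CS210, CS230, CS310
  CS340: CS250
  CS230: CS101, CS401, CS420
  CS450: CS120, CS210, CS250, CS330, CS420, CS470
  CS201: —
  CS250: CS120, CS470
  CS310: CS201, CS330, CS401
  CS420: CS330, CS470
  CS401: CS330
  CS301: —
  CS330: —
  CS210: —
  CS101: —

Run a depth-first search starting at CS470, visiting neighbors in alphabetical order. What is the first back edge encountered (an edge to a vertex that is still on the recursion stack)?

CS420->CS470

DFS from CS470 (visiting neighbors in alphabetical order); mark gray on enter, black on exit:
CS470 gray
  CS301 gray
  CS301 black
  CS340 gray
    CS250 gray
      CS120 gray
        CS210 gray
        CS210 black
        CS230 gray
          CS101 gray
          CS101 black
          CS401 gray
            CS330 gray
            CS330 black
          CS401 black
          CS420 gray
            CS420→CS330: CS330 black — skip
            CS420→CS470: CS470 is gray → back edge
First back edge: CS420 → CS470.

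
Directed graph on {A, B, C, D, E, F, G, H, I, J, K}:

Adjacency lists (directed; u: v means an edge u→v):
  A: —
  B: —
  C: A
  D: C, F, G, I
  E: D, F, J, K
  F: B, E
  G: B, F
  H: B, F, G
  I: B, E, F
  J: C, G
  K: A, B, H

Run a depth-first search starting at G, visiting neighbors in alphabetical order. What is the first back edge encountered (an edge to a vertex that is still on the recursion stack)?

D→F

DFS from G (visiting neighbors in alphabetical order); mark gray on enter, black on exit:
G gray
  B gray
  B black
  F gray
    F→B: B black — skip
    E gray
      D gray
        C gray
          A gray
          A black
        C black
        D→F: F is gray → back edge
First back edge: D → F.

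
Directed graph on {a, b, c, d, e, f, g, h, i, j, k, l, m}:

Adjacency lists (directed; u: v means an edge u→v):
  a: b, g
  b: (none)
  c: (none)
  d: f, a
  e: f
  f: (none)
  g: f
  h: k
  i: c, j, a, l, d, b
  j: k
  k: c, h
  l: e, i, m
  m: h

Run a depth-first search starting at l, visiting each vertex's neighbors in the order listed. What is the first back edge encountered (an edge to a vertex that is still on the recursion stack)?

h->k

DFS from l (visiting each vertex's neighbors in the order listed); mark gray on enter, black on exit:
l gray
  e gray
    f gray
    f black
  e black
  i gray
    c gray
    c black
    j gray
      k gray
        k→c: c black — skip
        h gray
          h→k: k is gray → back edge
First back edge: h → k.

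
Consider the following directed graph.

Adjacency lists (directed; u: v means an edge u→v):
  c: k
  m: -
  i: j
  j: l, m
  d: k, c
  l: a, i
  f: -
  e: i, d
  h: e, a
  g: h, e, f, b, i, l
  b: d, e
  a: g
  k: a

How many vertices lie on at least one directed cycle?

11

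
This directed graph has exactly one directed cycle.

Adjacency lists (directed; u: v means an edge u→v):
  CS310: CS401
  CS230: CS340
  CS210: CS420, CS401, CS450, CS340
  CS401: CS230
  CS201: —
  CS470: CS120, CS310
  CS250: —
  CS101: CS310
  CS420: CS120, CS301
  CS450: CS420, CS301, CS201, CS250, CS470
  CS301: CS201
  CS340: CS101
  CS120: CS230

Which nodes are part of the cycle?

DFS with gray/black marking from CS340:
CS340 gray
  CS101 gray
    CS310 gray
      CS401 gray
        CS230 gray
          CS230→CS340: CS340 is gray → back edge
Back edge closes the cycle CS340 → CS101 → CS310 → CS401 → CS230 → CS340; its vertices are {CS101, CS230, CS310, CS340, CS401}.

CS101, CS230, CS310, CS340, CS401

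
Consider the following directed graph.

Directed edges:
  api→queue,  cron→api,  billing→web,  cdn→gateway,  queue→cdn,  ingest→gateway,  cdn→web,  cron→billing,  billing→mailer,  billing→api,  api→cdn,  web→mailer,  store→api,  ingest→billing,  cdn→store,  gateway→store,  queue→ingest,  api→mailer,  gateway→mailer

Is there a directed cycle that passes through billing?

billing is on a cycle iff billing can reach itself via ≥1 edge.
billing → api → queue → ingest → billing — yes.

Yes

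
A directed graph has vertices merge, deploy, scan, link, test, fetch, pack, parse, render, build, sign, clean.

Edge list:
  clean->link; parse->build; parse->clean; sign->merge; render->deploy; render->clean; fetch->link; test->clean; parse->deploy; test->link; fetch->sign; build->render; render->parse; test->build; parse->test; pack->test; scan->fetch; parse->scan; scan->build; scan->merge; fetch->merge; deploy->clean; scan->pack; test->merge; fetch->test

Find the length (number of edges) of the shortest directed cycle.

For each vertex v, BFS finds the shortest path from v back to v.
The shortest such closed walk is render → parse → build → render, length 3.

3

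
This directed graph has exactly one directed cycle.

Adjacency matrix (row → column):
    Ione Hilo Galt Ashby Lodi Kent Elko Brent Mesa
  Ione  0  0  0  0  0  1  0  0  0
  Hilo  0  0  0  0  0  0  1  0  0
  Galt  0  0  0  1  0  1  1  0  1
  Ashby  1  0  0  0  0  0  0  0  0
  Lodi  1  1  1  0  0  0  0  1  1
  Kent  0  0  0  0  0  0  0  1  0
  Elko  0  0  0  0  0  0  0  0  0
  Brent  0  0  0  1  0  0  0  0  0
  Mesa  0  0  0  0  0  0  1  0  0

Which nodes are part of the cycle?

DFS with gray/black marking from Ione:
Ione gray
  Kent gray
    Brent gray
      Ashby gray
        Ashby→Ione: Ione is gray → back edge
Back edge closes the cycle Ione → Kent → Brent → Ashby → Ione; its vertices are {Ione, Kent, Ashby, Brent}.

Ione, Kent, Ashby, Brent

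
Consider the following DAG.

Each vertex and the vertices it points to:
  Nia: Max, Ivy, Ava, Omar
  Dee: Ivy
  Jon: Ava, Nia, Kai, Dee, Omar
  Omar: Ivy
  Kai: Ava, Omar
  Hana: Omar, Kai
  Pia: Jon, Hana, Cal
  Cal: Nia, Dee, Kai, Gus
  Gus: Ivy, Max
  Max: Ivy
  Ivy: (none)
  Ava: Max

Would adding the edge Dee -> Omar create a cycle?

No

Adding Dee→Omar creates a cycle iff Omar can already reach Dee.
Explore from Omar: no path reaches Dee. The graph stays acyclic.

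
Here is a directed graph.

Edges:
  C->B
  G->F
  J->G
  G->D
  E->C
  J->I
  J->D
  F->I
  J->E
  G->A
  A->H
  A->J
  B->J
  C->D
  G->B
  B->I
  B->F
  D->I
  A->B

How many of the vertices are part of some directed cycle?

6

A vertex is on a directed cycle iff it belongs to a strongly connected component of size ≥ 2 (or has a self-loop).
The vertices on cycles are {A, B, C, E, G, J} — 6 in total.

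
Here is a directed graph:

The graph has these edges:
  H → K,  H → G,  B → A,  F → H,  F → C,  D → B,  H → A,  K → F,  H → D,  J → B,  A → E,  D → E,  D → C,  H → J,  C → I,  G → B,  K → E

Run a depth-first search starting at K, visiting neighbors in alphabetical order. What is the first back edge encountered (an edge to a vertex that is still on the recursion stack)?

DFS from K (visiting neighbors in alphabetical order); mark gray on enter, black on exit:
K gray
  E gray
  E black
  F gray
    C gray
      I gray
      I black
    C black
    H gray
      A gray
        A→E: E black — skip
      A black
      D gray
        B gray
          B→A: A black — skip
        B black
        D→C: C black — skip
        D→E: E black — skip
      D black
      G gray
        G→B: B black — skip
      G black
      J gray
        J→B: B black — skip
      J black
      H→K: K is gray → back edge
First back edge: H → K.

H->K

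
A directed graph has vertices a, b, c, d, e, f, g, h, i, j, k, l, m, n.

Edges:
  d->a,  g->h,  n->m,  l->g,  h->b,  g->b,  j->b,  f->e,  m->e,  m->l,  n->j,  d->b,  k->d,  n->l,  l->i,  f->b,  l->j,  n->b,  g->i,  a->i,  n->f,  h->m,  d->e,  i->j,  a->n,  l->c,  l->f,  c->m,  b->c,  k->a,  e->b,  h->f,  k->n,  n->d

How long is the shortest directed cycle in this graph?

3

For each vertex v, BFS finds the shortest path from v back to v.
The shortest such closed walk is d → a → n → d, length 3.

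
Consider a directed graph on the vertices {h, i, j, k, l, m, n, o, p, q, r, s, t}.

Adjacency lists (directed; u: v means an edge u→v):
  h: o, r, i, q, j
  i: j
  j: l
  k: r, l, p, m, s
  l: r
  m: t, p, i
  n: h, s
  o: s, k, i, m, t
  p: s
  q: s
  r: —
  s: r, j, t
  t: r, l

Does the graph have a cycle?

No

DFS with white/gray/black marking, starting from h:
h gray
  o gray
    s gray
      r gray
      r black
      j gray
        l gray
          l→r: r black — skip
        l black
      j black
      t gray
        t→r: r black — skip
        t→l: l black — skip
      t black
    s black
    k gray
      k→r: r black — skip
      k→l: l black — skip
      p gray
        p→s: s black — skip
      p black
      m gray
        m→t: t black — skip
        m→p: p black — skip
        i gray
          i→j: j black — skip
        i black
      m black
      k→s: s black — skip
    k black
    o→i: i black — skip
    o→m: m black — skip
    o→t: t black — skip
  o black
  h→r: r black — skip
  h→i: i black — skip
  q gray
    q→s: s black — skip
  q black
  h→j: j black — skip
h black
n gray
  n→h: h black — skip
  n→s: s black — skip
n black
Every edge goes to a white or black vertex — no back edge, so the graph is acyclic.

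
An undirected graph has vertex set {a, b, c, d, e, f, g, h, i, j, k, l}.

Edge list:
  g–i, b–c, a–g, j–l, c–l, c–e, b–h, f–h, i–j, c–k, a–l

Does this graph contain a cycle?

Yes

DFS, tracking each vertex's parent; an edge to a visited non-parent vertex closes a cycle.
Start from a:
visit a (parent –)
  visit g (parent a)
    visit i (parent g)
      i–g: parent, skip
      visit j (parent i)
        visit l (parent j)
          visit c (parent l)
            visit k (parent c)
              k–c: parent, skip
            visit e (parent c)
              e–c: parent, skip
            visit b (parent c)
              b–c: parent, skip
              visit h (parent b)
                h–b: parent, skip
                visit f (parent h)
                  f–h: parent, skip
            c–l: parent, skip
          l–j: parent, skip
          l–a: a visited and ≠ parent → cycle
Cycle: a – g – i – j – l – a.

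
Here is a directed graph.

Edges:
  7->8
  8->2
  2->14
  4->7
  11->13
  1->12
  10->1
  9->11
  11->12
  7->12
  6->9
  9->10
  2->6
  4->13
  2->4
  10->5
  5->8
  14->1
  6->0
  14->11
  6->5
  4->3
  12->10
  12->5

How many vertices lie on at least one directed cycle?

A vertex is on a directed cycle iff it belongs to a strongly connected component of size ≥ 2 (or has a self-loop).
The vertices on cycles are {1, 2, 4, 5, 6, 7, 8, 9, 10, 11, 12, 14} — 12 in total.

12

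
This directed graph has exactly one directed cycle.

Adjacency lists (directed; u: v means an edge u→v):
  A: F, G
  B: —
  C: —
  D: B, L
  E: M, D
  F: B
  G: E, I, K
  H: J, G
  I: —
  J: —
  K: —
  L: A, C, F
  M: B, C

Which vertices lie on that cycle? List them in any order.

A, D, E, G, L

DFS with gray/black marking from G:
G gray
  E gray
    M gray
      B gray
      B black
      C gray
      C black
    M black
    D gray
      D→B: B black — skip
      L gray
        A gray
          F gray
            F→B: B black — skip
          F black
          A→G: G is gray → back edge
Back edge closes the cycle G → E → D → L → A → G; its vertices are {A, D, E, G, L}.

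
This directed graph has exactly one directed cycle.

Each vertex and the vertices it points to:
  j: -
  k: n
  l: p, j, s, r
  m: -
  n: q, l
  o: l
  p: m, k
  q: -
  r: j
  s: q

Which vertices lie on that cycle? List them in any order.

k, l, n, p

DFS with gray/black marking from l:
l gray
  p gray
    m gray
    m black
    k gray
      n gray
        q gray
        q black
        n→l: l is gray → back edge
Back edge closes the cycle l → p → k → n → l; its vertices are {k, l, n, p}.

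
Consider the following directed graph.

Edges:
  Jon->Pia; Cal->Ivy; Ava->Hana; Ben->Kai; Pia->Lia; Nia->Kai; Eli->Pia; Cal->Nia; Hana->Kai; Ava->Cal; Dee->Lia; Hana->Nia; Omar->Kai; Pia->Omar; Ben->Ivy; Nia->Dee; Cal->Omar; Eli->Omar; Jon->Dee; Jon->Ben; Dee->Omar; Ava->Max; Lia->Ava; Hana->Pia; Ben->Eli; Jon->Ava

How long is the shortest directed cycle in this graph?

4

For each vertex v, BFS finds the shortest path from v back to v.
The shortest such closed walk is Ava → Hana → Pia → Lia → Ava, length 4.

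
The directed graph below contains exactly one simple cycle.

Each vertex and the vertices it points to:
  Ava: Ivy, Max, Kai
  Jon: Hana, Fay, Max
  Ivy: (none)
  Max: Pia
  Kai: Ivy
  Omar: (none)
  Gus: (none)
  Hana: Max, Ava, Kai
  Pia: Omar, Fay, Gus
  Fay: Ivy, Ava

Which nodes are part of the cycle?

DFS with gray/black marking from Ava:
Ava gray
  Ivy gray
  Ivy black
  Max gray
    Pia gray
      Omar gray
      Omar black
      Fay gray
        Fay→Ivy: Ivy black — skip
        Fay→Ava: Ava is gray → back edge
Back edge closes the cycle Ava → Max → Pia → Fay → Ava; its vertices are {Ava, Fay, Max, Pia}.

Ava, Fay, Max, Pia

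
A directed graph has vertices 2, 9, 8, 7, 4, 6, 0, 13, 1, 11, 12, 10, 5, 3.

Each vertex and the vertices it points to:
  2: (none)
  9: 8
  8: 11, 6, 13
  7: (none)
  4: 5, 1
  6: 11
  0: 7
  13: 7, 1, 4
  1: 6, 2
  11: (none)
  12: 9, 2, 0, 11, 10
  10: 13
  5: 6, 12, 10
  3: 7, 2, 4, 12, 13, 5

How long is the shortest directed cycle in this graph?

4

For each vertex v, BFS finds the shortest path from v back to v.
The shortest such closed walk is 5 → 10 → 13 → 4 → 5, length 4.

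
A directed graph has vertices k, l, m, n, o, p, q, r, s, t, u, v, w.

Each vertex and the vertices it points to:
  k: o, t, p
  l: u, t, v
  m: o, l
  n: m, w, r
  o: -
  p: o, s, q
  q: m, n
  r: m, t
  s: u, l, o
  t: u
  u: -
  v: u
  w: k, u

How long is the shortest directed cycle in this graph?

For each vertex v, BFS finds the shortest path from v back to v.
The shortest such closed walk is k → p → q → n → w → k, length 5.

5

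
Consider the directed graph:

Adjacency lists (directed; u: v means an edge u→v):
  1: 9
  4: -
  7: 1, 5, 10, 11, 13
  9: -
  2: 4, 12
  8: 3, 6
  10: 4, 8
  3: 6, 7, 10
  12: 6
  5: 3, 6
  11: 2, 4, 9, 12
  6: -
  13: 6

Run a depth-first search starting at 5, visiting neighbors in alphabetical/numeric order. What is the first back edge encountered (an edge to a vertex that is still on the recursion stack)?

7→5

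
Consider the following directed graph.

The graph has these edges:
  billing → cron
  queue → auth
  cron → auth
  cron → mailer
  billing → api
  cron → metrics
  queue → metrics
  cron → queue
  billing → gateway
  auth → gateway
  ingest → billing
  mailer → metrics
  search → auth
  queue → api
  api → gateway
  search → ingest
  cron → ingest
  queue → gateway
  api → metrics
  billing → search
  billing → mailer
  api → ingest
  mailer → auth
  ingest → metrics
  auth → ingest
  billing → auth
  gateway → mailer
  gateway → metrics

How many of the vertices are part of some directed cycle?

9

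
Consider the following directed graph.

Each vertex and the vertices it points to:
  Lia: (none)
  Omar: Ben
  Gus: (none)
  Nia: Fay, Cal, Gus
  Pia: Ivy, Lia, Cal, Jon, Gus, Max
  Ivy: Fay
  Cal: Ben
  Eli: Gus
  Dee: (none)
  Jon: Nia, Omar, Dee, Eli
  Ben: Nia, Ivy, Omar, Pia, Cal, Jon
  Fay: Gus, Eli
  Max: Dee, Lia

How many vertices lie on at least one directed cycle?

6

A vertex is on a directed cycle iff it belongs to a strongly connected component of size ≥ 2 (or has a self-loop).
The vertices on cycles are {Ben, Cal, Jon, Nia, Pia, Omar} — 6 in total.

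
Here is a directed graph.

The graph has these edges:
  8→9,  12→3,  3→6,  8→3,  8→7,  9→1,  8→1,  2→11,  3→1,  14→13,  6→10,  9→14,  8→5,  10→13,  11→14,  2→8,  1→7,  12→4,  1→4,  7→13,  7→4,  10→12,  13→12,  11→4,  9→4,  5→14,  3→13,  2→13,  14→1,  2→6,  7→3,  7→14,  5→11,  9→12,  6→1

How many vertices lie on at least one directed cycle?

8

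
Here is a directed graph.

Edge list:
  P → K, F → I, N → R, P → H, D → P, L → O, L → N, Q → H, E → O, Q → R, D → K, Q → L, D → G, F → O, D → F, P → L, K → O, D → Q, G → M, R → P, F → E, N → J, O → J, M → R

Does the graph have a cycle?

Yes

DFS with white/gray/black marking, starting from L:
L gray
  O gray
    J gray
    J black
  O black
  N gray
    R gray
      P gray
        H gray
        H black
        P→L: L is gray → back edge
Back edge found, so a cycle exists: L → N → R → P → L.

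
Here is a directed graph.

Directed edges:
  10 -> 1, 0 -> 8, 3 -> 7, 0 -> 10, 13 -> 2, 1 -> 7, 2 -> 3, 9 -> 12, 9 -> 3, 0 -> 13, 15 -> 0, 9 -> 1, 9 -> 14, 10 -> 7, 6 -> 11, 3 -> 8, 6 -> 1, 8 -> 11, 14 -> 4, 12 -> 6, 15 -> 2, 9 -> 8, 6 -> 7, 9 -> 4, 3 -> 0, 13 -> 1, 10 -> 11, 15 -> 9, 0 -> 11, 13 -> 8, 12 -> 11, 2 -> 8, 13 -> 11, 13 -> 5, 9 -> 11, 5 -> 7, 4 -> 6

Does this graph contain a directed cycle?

Yes

DFS with white/gray/black marking, starting from 2:
2 gray
  8 gray
    11 gray
    11 black
  8 black
  3 gray
    3→8: 8 black — skip
    0 gray
      10 gray
        10→11: 11 black — skip
        7 gray
        7 black
        1 gray
          1→7: 7 black — skip
        1 black
      10 black
      0→8: 8 black — skip
      13 gray
        13→11: 11 black — skip
        13→1: 1 black — skip
        13→2: 2 is gray → back edge
Back edge found, so a cycle exists: 2 → 3 → 0 → 13 → 2.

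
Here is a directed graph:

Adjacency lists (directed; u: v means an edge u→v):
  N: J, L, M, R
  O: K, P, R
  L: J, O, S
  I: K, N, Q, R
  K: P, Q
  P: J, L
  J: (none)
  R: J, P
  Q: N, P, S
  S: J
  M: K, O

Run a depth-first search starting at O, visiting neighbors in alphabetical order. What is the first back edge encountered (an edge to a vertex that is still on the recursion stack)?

DFS from O (visiting neighbors in alphabetical order); mark gray on enter, black on exit:
O gray
  K gray
    P gray
      J gray
      J black
      L gray
        L→J: J black — skip
        L→O: O is gray → back edge
First back edge: L → O.

L->O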